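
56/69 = 0.81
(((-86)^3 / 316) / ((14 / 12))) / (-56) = 238521 / 7742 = 30.81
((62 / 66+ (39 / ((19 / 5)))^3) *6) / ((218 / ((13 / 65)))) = 244903504 / 41119705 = 5.96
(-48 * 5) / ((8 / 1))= -30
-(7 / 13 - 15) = 188 / 13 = 14.46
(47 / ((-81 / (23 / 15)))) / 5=-0.18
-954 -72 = -1026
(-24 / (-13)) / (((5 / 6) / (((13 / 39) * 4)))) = 192 / 65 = 2.95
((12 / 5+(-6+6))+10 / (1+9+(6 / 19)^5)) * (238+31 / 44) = 2211039790713 / 2724564260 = 811.52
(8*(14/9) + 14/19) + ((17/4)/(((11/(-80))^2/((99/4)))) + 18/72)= 41961857/7524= 5577.07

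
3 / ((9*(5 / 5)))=0.33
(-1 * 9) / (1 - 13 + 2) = 9 / 10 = 0.90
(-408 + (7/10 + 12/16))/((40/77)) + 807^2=520373113/800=650466.39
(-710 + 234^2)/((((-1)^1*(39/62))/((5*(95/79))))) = -1591654700/3081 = -516603.28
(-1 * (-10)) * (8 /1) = 80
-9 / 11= -0.82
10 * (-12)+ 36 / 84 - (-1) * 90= -207 / 7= -29.57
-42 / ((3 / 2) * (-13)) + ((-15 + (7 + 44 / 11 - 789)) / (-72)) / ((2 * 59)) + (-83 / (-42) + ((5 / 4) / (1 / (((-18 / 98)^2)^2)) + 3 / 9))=2902210741225 / 636710740848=4.56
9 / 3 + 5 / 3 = 14 / 3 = 4.67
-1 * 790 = -790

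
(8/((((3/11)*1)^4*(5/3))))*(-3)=-117128/45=-2602.84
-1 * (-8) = 8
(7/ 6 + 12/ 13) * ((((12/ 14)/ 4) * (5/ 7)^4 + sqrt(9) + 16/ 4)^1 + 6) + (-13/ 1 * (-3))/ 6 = 88575989/ 2621892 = 33.78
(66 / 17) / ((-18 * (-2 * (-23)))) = -11 / 2346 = -0.00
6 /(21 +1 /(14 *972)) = 81648 /285769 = 0.29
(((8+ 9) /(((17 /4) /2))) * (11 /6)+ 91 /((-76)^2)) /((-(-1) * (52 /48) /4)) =254417 /4693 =54.21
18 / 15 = 6 / 5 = 1.20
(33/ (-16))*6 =-99/ 8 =-12.38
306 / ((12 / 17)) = 867 / 2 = 433.50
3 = 3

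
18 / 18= 1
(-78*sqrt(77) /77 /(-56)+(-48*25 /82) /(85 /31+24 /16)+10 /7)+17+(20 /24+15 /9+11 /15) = 39*sqrt(77) /2156+41239867 /2264430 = 18.37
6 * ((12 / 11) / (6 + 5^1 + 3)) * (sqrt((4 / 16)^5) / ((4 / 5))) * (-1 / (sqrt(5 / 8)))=-9 * sqrt(10) / 1232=-0.02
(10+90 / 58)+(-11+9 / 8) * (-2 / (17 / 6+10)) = 58463 / 4466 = 13.09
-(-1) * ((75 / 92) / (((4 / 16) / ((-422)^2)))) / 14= 6678150 / 161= 41479.19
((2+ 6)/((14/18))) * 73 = 750.86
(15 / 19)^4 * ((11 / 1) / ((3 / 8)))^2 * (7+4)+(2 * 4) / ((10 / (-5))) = 478638716 / 130321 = 3672.77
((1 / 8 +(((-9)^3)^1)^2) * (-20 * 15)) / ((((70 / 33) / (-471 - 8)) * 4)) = 1008058783545 / 112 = 9000524853.08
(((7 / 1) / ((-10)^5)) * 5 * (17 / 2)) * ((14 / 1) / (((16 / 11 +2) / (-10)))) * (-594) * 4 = -2721411 / 9500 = -286.46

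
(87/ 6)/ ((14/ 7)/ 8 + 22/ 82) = 2378/ 85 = 27.98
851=851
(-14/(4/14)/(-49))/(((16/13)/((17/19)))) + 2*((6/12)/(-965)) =212961/293360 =0.73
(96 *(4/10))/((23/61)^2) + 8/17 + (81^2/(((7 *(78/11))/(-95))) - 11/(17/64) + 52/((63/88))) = -902644766923/73652670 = -12255.42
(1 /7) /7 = 1 /49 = 0.02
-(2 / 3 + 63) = -191 / 3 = -63.67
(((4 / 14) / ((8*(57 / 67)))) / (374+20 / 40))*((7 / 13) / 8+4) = 9447 / 20720336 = 0.00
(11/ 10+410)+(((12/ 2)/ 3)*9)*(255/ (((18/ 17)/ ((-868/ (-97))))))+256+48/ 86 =1645843421/ 41710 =39459.20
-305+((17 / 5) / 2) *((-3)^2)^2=-1673 / 10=-167.30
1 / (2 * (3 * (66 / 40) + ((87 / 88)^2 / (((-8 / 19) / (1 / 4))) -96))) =-619520 / 113533647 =-0.01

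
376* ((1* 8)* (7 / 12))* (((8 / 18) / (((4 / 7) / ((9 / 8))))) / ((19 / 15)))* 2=46060 / 19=2424.21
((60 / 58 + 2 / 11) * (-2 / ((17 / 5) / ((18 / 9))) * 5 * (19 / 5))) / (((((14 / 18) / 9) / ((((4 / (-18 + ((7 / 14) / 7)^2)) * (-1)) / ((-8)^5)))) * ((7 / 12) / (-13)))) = -29110185 / 612061472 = -0.05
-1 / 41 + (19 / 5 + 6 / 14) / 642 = -8201 / 460635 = -0.02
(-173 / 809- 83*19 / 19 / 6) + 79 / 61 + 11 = -518785 / 296094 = -1.75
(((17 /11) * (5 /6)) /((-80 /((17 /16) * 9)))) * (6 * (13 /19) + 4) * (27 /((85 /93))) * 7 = -6274989 /24320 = -258.02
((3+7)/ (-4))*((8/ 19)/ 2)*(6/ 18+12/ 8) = -55/ 57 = -0.96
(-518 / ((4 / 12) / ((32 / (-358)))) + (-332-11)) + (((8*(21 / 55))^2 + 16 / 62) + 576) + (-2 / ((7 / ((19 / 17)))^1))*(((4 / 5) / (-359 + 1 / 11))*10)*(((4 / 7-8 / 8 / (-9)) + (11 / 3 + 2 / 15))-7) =47381775335735779 / 124206626780775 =381.48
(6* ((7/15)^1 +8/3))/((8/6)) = 141/10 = 14.10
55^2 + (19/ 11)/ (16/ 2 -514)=16837131/ 5566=3025.00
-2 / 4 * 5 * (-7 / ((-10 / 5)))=-35 / 4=-8.75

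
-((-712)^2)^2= -256992219136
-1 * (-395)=395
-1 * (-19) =19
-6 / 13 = -0.46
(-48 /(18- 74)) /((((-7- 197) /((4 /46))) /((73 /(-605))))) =73 /1655885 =0.00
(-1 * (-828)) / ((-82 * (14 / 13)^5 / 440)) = -3067.23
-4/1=-4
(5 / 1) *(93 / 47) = 465 / 47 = 9.89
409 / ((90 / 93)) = 12679 / 30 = 422.63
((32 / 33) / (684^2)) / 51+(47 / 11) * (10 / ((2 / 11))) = 11564961707 / 49212603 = 235.00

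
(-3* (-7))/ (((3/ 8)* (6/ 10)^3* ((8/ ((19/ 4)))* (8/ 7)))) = 116375/ 864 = 134.69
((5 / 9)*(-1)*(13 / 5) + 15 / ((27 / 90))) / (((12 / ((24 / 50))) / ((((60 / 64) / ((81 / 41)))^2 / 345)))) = 31939 / 25194240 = 0.00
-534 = -534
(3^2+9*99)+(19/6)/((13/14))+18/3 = 35467/39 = 909.41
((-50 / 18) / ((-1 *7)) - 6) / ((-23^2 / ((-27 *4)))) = -4236 / 3703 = -1.14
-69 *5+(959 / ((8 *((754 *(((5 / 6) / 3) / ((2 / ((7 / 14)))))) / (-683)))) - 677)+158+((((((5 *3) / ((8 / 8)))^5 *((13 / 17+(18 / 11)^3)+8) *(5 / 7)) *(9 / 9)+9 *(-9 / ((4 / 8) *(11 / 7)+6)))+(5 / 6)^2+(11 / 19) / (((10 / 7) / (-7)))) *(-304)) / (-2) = 1164970334187425567 / 1074827754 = 1083867000.88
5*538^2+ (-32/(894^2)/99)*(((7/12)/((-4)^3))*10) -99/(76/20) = 26107892552800745/18040354992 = 1447193.95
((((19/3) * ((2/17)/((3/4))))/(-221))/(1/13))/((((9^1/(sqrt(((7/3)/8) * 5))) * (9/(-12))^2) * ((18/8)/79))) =-192128 * sqrt(210)/5688387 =-0.49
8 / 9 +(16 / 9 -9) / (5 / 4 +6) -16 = -4204 / 261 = -16.11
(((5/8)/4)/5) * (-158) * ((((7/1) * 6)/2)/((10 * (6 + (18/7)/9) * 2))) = -11613/14080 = -0.82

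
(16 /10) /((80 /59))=59 /50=1.18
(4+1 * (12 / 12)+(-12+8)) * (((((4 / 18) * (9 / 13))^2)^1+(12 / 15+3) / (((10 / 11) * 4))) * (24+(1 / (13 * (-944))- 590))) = -250894768313 / 414793600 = -604.87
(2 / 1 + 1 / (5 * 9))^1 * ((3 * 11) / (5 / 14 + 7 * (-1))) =-10.05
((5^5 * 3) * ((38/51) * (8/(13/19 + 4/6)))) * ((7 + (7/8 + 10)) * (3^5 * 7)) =21382481250/17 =1257793014.71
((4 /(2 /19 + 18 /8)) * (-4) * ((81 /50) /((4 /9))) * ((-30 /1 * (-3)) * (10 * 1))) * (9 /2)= -100284.34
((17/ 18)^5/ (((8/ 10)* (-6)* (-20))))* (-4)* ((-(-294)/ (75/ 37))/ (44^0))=-4.54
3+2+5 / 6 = 35 / 6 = 5.83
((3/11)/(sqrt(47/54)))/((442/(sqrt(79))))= 9* sqrt(22278)/228514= 0.01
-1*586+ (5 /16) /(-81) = -759461 /1296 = -586.00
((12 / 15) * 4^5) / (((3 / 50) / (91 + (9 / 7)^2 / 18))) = 182824960 / 147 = 1243707.21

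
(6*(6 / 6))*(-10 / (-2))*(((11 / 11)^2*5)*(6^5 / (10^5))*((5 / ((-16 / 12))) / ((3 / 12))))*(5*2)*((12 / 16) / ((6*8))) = -2187 / 80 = -27.34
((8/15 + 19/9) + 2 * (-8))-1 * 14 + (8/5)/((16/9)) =-2381/90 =-26.46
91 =91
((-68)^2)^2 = 21381376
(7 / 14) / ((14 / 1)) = 0.04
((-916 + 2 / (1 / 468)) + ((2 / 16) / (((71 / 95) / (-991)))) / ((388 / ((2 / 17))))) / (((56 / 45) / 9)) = 15135309675 / 104902784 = 144.28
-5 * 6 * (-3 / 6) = 15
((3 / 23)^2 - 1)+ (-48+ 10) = -20622 / 529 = -38.98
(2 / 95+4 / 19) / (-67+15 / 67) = -737 / 212515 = -0.00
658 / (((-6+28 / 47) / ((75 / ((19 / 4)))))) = -1922.46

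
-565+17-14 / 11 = -6042 / 11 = -549.27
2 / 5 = 0.40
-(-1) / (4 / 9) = 9 / 4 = 2.25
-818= -818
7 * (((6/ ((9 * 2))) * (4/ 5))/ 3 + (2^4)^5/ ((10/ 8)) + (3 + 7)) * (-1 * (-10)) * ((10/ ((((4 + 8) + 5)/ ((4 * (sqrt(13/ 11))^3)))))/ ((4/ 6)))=137407051600 * sqrt(143)/ 6171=266269543.18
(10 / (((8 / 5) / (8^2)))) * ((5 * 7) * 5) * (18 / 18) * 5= 350000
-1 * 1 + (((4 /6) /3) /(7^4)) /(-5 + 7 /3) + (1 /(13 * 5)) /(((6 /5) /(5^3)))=75227 /124852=0.60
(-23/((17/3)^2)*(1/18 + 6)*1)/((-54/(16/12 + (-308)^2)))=7619.74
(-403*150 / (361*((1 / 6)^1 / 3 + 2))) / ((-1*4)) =272025 / 13357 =20.37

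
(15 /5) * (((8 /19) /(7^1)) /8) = 3 /133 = 0.02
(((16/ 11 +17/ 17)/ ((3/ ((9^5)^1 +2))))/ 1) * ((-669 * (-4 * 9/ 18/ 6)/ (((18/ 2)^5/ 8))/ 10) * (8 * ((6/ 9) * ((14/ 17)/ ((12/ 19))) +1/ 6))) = 1209.73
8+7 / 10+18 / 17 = 1659 / 170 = 9.76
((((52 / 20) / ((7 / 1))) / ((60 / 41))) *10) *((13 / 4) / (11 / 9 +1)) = 20787 / 5600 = 3.71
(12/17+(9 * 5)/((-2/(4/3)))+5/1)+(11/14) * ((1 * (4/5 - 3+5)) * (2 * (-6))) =-4309/85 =-50.69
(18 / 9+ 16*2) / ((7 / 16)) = 544 / 7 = 77.71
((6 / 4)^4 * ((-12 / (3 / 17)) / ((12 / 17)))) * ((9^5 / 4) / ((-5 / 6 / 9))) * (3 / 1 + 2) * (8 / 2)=12440502369 / 8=1555062796.12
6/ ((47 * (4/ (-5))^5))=-9375/ 24064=-0.39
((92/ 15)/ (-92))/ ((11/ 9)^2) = -27/ 605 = -0.04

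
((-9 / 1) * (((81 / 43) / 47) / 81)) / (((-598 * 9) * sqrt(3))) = sqrt(3) / 3625674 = 0.00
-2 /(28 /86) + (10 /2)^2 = 132 /7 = 18.86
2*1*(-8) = -16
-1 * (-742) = 742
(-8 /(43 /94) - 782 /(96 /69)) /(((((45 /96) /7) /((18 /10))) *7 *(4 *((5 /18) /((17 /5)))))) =-6809.95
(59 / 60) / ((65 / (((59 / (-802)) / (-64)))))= 3481 / 200179200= 0.00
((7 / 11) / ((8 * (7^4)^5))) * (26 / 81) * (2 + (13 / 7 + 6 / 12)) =0.00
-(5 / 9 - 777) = 6988 / 9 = 776.44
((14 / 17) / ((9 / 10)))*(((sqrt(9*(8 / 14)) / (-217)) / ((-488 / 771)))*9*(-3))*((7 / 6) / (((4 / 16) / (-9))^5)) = 349645662720*sqrt(7) / 32147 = 28776416.79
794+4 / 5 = 3974 / 5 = 794.80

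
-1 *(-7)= 7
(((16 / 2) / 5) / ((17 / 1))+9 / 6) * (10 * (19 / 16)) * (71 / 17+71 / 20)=13526423 / 92480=146.26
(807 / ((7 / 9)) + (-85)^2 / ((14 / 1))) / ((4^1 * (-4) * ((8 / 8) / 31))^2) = 20902711 / 3584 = 5832.23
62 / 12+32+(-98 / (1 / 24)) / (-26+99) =2167 / 438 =4.95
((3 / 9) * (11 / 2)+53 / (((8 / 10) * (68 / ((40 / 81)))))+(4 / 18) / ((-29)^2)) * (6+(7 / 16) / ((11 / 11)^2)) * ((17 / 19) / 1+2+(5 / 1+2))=12976653893 / 88012332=147.44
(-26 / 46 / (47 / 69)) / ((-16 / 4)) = 39 / 188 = 0.21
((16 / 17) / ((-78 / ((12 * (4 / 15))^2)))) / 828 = -512 / 3431025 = -0.00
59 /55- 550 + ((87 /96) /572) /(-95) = -190903737 /347776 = -548.93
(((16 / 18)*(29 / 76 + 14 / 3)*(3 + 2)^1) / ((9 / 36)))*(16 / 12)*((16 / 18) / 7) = 1473280 / 96957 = 15.20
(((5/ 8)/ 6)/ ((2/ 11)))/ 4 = 55/ 384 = 0.14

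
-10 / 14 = -5 / 7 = -0.71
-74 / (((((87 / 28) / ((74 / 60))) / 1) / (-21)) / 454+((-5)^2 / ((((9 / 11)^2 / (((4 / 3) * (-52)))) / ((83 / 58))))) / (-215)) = -4.29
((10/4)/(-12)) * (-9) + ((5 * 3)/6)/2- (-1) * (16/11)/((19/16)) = 7273/1672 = 4.35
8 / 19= 0.42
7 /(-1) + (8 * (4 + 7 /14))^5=60466169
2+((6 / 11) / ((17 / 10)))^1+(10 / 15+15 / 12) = 9509 / 2244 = 4.24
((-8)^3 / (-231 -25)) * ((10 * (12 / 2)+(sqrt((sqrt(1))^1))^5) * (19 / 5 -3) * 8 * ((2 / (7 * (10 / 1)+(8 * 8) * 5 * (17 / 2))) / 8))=488 / 6975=0.07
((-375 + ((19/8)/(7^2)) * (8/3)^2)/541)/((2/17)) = -2808791/477162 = -5.89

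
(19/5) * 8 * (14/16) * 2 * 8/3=2128/15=141.87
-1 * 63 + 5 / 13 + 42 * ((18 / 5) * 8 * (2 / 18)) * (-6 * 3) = -161318 / 65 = -2481.82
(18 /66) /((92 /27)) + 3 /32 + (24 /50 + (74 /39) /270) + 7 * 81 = 120983960491 /213127200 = 567.66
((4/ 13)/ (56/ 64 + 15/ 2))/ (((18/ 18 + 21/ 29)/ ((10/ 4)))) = 232/ 4355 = 0.05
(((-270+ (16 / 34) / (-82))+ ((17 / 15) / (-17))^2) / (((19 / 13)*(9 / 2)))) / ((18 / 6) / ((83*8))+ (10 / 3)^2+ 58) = -731008740592 / 1230710063625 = -0.59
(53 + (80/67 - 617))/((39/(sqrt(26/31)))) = -13.22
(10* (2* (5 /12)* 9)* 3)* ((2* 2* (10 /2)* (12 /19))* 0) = 0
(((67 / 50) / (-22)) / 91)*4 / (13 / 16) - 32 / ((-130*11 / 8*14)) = 3088 / 325325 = 0.01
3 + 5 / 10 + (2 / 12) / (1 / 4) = 25 / 6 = 4.17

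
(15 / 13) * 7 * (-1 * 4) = -420 / 13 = -32.31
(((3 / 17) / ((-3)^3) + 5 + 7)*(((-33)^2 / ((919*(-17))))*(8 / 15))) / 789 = -355256 / 628653897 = -0.00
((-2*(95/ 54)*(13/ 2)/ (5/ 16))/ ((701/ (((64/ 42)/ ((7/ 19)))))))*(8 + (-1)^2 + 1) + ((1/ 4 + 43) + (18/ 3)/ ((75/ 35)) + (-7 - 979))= -52544156531/ 55645380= -944.27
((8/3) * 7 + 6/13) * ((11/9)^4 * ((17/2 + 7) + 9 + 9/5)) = 1436267459/1279395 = 1122.61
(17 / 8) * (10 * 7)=595 / 4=148.75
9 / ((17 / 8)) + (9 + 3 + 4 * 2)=24.24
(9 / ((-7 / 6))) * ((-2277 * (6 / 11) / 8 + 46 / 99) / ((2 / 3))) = 551655 / 308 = 1791.09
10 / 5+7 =9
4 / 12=1 / 3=0.33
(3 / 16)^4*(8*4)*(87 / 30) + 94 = 1927469 / 20480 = 94.11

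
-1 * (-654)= 654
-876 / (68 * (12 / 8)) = -146 / 17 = -8.59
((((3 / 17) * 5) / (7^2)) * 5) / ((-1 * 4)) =-75 / 3332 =-0.02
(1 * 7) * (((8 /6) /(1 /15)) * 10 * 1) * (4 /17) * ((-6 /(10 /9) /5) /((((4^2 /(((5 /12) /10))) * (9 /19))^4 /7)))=-6385729 /2806920511488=-0.00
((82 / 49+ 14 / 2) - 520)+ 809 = 14586 / 49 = 297.67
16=16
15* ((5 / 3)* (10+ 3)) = 325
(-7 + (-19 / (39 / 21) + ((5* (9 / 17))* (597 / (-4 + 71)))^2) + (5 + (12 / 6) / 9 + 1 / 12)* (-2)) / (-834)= -160432358335 / 253179977076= -0.63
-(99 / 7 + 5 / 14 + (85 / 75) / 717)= -311929 / 21510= -14.50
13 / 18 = 0.72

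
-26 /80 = -13 /40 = -0.32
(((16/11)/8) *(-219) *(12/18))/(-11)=292/121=2.41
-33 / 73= -0.45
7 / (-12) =-7 / 12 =-0.58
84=84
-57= -57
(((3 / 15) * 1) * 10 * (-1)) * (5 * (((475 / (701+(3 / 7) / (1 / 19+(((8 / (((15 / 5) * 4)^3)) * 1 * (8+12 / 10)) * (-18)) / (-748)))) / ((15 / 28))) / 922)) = -2129848700 / 157021005777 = -0.01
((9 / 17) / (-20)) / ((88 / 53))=-477 / 29920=-0.02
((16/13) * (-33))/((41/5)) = -2640/533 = -4.95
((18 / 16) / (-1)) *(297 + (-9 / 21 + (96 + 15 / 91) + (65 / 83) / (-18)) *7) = -18778147 / 17264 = -1087.71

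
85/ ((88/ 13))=1105/ 88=12.56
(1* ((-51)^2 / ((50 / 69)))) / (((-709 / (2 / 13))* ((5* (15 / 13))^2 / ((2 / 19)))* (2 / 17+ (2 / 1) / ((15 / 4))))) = -13220883 / 3494040625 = -0.00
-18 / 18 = -1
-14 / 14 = -1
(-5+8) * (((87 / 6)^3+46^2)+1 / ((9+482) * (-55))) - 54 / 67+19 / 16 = 448548806999 / 28949360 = 15494.26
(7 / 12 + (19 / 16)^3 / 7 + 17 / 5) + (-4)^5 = -438585883 / 430080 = -1019.78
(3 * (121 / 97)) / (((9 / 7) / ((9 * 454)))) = 1153614 / 97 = 11892.93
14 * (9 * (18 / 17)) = 2268 / 17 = 133.41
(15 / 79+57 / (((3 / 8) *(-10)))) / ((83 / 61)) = -361669 / 32785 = -11.03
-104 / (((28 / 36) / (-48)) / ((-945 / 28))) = -1516320 / 7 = -216617.14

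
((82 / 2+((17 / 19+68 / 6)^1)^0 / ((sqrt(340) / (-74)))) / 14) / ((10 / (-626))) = -12833 / 70+11581 * sqrt(85) / 5950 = -165.38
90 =90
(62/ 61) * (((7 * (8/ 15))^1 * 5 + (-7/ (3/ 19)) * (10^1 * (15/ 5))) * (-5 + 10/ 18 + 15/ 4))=1524425/ 1647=925.58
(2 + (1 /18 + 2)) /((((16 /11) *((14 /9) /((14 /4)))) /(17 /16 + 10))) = 142131 /2048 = 69.40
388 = 388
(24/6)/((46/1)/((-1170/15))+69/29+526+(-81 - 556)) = -4524/123517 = -0.04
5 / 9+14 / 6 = 2.89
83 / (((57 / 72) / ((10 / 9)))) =6640 / 57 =116.49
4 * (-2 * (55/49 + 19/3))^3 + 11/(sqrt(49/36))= -42099097478/3176523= -13253.20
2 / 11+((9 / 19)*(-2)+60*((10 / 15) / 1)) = 8200 / 209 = 39.23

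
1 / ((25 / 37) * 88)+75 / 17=165629 / 37400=4.43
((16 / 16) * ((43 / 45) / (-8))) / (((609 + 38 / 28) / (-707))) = 212807 / 1538100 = 0.14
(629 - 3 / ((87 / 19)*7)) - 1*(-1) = 127871 / 203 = 629.91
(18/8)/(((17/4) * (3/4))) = 12/17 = 0.71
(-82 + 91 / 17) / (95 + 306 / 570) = -123785 / 154292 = -0.80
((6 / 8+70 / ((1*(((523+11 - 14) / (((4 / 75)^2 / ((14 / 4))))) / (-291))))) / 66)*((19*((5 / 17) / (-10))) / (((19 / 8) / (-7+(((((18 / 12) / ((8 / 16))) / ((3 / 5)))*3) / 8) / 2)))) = 6792037 / 437580000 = 0.02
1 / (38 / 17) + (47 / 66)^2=78997 / 82764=0.95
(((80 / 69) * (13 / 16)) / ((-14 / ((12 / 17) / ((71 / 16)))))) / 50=-208 / 971635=-0.00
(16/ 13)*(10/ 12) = 40/ 39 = 1.03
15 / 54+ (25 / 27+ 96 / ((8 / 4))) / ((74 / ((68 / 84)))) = 17056 / 20979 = 0.81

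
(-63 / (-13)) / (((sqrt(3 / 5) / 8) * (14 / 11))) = 132 * sqrt(15) / 13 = 39.33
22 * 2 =44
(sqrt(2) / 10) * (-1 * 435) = -87 * sqrt(2) / 2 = -61.52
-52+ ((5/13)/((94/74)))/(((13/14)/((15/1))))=-374186/7943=-47.11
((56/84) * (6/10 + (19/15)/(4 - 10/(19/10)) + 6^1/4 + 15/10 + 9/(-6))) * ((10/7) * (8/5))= 316/189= 1.67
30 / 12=5 / 2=2.50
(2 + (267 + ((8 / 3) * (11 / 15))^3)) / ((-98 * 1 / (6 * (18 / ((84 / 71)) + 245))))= -91782095371 / 20837250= -4404.71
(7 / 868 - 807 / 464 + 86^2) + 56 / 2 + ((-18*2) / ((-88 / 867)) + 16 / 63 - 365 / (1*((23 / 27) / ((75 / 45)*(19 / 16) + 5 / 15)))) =388970729549 / 57316644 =6786.35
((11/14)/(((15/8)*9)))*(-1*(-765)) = 748/21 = 35.62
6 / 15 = 2 / 5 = 0.40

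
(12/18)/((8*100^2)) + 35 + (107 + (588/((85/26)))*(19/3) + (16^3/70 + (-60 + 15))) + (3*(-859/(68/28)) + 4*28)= 4933776119/14280000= 345.50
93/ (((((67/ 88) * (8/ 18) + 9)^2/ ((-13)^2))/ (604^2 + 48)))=224817983799552/ 3418801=65759306.79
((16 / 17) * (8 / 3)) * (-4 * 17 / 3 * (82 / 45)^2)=-3442688 / 18225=-188.90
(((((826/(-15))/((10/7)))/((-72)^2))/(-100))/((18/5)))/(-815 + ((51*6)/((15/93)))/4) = -2891/47687097600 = -0.00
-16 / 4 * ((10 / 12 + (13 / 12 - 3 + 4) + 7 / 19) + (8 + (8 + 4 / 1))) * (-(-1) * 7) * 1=-37163 / 57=-651.98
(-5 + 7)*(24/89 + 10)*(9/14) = 8226/623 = 13.20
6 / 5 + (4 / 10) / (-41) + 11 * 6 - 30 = 7624 / 205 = 37.19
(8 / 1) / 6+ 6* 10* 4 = 241.33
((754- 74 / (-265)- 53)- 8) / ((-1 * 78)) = -183719 / 20670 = -8.89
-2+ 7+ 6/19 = 101/19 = 5.32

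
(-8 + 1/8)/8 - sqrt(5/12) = -63/64 - sqrt(15)/6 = -1.63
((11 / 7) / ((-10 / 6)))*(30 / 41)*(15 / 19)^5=-150356250 / 710640413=-0.21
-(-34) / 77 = 34 / 77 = 0.44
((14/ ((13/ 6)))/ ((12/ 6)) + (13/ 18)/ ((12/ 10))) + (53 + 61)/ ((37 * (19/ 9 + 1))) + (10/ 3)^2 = 5794205/ 363636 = 15.93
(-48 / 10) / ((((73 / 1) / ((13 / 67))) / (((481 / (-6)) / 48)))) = 6253 / 293460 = 0.02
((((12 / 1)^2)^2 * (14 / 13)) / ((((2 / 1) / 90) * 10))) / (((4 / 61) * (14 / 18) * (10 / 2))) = 25614144 / 65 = 394063.75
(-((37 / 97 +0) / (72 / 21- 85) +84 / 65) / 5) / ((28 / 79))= -52316881 / 72003100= -0.73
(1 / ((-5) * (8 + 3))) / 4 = -1 / 220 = -0.00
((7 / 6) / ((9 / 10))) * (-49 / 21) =-245 / 81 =-3.02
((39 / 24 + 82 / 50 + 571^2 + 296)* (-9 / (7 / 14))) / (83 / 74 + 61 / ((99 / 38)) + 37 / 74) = -2151691903251 / 9170600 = -234629.35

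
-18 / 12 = -3 / 2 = -1.50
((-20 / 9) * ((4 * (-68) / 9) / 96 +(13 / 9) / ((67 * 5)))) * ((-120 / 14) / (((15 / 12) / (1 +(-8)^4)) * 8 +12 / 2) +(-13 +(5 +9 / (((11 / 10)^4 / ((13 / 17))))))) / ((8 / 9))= -3.67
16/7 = 2.29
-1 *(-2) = 2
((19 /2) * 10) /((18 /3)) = 95 /6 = 15.83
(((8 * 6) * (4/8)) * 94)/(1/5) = 11280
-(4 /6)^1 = -2 /3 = -0.67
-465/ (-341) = 1.36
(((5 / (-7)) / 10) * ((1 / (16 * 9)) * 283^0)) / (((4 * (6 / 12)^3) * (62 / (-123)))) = 41 / 20832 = 0.00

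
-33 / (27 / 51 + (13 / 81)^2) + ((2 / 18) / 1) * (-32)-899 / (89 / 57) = -31682232791 / 49599522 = -638.76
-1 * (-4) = 4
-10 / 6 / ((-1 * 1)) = 5 / 3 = 1.67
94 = 94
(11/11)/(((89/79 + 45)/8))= 158/911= 0.17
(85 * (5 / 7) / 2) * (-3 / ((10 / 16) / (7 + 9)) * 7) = -16320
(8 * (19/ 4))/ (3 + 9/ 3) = 19/ 3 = 6.33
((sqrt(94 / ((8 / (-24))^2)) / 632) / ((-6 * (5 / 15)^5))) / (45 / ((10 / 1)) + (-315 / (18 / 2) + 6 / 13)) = 3159 * sqrt(94) / 493592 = 0.06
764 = 764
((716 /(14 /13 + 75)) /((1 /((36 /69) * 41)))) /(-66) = -3.05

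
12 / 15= 4 / 5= 0.80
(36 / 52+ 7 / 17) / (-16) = -61 / 884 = -0.07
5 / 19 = 0.26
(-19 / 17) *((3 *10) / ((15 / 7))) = -266 / 17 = -15.65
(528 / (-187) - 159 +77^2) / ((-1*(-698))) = 49021 / 5933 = 8.26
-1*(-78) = 78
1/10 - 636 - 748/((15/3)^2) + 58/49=-1628359/2450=-664.64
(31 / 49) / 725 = 0.00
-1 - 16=-17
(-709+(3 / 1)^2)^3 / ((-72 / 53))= 252486111.11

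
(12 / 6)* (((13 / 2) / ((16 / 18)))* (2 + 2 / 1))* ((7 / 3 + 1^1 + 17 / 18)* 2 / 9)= 1001 / 18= 55.61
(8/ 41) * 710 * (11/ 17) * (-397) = -24804560/ 697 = -35587.60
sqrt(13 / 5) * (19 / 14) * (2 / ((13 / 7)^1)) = 19 * sqrt(65) / 65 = 2.36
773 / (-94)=-773 / 94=-8.22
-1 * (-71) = 71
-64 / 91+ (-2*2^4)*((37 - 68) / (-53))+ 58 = 186070 / 4823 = 38.58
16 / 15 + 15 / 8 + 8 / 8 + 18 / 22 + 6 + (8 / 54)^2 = 3458369 / 320760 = 10.78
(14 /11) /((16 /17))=119 /88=1.35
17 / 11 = 1.55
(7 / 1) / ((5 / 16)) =112 / 5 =22.40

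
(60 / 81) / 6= 0.12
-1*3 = -3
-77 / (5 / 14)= -215.60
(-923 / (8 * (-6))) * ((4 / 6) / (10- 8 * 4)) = -923 / 1584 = -0.58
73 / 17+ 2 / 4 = 163 / 34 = 4.79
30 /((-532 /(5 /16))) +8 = 33973 /4256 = 7.98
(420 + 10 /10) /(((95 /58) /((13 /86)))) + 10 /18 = 1448878 /36765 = 39.41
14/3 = 4.67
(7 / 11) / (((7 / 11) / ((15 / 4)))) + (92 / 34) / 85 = 21859 / 5780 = 3.78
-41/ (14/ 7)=-41/ 2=-20.50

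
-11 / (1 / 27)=-297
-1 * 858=-858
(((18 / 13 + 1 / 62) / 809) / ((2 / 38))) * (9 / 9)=21451 / 652054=0.03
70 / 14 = 5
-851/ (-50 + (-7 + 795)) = -851/ 738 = -1.15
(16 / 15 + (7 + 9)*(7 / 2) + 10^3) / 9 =15856 / 135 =117.45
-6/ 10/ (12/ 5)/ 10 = -1/ 40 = -0.02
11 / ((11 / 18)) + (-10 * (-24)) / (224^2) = 18.00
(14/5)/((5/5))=14/5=2.80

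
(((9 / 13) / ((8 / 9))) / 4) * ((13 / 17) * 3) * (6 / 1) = 729 / 272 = 2.68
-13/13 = -1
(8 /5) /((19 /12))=96 /95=1.01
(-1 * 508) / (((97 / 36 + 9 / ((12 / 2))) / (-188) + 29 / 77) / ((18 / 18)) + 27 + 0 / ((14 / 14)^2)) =-264737088 / 14255317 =-18.57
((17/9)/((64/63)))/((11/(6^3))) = 3213/88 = 36.51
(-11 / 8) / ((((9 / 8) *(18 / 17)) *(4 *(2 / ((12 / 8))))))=-187 / 864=-0.22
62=62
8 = 8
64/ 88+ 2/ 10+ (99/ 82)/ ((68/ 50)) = 278313/ 153340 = 1.82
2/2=1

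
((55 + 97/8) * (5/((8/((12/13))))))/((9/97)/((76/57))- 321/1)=-260445/2158364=-0.12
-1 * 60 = -60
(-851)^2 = 724201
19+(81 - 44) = 56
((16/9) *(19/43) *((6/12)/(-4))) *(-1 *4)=152/387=0.39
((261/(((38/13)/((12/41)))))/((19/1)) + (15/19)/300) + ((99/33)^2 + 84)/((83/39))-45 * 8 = -7737554123/24569660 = -314.92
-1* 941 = -941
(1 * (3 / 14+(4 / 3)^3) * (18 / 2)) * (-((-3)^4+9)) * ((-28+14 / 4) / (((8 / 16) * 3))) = 34195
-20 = -20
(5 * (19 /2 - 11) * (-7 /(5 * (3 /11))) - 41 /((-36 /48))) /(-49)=-559 /294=-1.90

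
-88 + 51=-37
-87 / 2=-43.50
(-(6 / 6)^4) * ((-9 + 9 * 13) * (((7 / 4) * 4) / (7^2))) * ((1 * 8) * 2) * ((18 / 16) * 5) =-9720 / 7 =-1388.57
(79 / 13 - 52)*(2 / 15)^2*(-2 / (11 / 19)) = 30248 / 10725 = 2.82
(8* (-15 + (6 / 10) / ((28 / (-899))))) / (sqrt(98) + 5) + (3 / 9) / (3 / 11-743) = 235143319 / 12524610-9594* sqrt(2) / 365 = -18.40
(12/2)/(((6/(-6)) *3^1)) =-2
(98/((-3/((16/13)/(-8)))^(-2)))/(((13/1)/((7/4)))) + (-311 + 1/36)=338789/72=4705.40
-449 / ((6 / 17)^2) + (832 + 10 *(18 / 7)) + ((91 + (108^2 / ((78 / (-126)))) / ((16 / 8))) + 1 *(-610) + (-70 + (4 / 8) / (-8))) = -167164367 / 13104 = -12756.74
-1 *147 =-147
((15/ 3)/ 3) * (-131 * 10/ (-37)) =6550/ 111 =59.01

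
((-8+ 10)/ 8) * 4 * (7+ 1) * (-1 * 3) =-24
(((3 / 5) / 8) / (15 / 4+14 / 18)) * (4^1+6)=27 / 163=0.17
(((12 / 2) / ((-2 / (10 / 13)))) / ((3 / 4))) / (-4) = 10 / 13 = 0.77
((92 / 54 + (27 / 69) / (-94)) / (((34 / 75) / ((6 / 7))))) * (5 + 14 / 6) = 27282475 / 1157751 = 23.57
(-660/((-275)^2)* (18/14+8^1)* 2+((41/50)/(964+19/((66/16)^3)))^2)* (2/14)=-5352247563953170821/231159800366883080000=-0.02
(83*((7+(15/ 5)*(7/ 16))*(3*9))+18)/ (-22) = -847.56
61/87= 0.70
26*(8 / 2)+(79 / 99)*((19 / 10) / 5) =516301 / 4950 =104.30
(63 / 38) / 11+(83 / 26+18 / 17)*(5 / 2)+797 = 149241933 / 184756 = 807.78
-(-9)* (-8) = -72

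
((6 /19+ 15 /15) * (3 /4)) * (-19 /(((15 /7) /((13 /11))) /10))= -2275 /22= -103.41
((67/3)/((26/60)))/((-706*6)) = -335/27534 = -0.01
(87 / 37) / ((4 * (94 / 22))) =957 / 6956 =0.14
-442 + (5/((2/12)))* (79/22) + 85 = -2742/11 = -249.27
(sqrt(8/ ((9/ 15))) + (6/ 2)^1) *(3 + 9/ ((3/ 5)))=54 + 12 *sqrt(30)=119.73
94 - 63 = 31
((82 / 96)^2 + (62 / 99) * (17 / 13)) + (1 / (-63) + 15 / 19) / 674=22884937451 / 14767264512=1.55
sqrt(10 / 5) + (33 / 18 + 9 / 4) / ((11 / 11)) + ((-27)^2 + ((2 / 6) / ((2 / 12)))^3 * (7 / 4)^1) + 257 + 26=sqrt(2) + 12361 / 12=1031.50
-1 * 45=-45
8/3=2.67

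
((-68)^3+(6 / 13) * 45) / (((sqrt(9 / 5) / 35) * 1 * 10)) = -14305711 * sqrt(5) / 39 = -820219.03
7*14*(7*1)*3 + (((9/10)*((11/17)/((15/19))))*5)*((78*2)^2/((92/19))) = 40262736/1955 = 20594.75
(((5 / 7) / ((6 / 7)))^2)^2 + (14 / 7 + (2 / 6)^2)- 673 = -868847 / 1296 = -670.41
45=45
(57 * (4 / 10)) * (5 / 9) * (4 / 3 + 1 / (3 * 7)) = 17.49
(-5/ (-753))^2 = 25/ 567009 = 0.00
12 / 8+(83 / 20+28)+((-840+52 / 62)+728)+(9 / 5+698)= 385819 / 620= 622.29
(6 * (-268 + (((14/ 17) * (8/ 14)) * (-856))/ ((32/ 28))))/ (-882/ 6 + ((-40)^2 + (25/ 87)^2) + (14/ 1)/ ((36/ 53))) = -958053744/ 379249175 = -2.53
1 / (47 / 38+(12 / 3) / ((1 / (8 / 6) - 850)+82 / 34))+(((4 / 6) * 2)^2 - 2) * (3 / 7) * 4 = 24383558 / 56619339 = 0.43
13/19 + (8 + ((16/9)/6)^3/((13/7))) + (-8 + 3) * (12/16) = 96227009/19446804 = 4.95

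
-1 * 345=-345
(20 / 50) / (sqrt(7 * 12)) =sqrt(21) / 105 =0.04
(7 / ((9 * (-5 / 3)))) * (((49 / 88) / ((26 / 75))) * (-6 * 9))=46305 / 1144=40.48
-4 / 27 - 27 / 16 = -793 / 432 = -1.84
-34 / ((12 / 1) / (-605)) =1714.17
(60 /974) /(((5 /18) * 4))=27 /487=0.06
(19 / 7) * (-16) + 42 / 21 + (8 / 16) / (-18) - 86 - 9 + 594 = 115301 / 252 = 457.54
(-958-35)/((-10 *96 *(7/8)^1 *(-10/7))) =-331/400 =-0.83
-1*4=-4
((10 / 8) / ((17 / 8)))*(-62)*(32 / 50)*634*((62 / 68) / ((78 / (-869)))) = 8471345696 / 56355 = 150321.10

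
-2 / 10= -1 / 5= -0.20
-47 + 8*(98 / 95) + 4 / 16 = -14629 / 380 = -38.50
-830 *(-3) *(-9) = -22410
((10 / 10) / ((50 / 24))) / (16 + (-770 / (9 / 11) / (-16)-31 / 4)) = 864 / 120725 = 0.01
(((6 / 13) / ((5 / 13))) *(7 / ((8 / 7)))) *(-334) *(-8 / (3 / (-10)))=-65464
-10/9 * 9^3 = -810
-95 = -95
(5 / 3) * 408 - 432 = 248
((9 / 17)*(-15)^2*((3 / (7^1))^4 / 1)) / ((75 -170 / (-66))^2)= 7144929 / 10699931648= 0.00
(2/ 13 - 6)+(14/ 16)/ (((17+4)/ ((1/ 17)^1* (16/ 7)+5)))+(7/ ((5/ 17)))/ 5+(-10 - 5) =-14732593/ 928200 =-15.87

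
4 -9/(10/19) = -131/10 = -13.10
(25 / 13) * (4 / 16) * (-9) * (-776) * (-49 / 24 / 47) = -356475 / 2444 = -145.86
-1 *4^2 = -16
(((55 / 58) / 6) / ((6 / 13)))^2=511225 / 4359744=0.12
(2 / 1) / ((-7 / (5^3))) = -250 / 7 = -35.71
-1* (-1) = 1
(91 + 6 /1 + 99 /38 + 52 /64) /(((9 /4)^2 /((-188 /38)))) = -2869538 /29241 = -98.13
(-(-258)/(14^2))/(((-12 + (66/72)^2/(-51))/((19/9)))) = -1000008/4324201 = -0.23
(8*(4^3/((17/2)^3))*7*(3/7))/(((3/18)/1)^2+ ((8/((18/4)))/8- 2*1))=-49152/34391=-1.43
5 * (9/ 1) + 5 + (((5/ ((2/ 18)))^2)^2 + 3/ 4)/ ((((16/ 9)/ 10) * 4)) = 738119035/ 128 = 5766554.96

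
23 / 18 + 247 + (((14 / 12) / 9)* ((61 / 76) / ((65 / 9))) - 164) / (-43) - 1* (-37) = 1105358299 / 3823560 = 289.09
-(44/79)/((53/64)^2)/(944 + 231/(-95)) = -17121280/19849717039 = -0.00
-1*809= -809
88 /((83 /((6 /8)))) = 66 /83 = 0.80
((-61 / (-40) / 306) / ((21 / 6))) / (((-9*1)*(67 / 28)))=-61 / 922590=-0.00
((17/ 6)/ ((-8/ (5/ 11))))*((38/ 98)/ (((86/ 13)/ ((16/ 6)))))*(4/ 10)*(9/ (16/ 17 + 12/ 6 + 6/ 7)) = -0.02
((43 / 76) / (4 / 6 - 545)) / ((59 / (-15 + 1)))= 903 / 3661186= 0.00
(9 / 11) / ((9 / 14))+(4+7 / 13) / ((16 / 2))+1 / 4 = 2391 / 1144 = 2.09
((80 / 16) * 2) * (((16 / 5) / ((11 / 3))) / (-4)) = -24 / 11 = -2.18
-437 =-437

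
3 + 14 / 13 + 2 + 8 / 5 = 499 / 65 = 7.68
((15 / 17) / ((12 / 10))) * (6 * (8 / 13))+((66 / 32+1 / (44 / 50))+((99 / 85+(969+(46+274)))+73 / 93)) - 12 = 23238862631 / 18086640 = 1284.86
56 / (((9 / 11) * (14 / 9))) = 44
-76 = -76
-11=-11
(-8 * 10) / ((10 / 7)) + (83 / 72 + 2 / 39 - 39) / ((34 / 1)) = -106913 / 1872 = -57.11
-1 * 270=-270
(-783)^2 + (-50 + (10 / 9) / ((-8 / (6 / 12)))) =44138803 / 72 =613038.93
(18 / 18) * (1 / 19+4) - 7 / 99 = 3.98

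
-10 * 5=-50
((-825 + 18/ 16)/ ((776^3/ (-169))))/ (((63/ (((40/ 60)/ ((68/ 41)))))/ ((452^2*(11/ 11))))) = 0.39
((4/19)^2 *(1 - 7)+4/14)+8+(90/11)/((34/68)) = 677786/27797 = 24.38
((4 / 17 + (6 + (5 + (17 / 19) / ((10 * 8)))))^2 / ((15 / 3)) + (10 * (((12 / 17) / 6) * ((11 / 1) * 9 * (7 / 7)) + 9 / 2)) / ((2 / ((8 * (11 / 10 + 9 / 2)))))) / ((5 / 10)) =12159712982881 / 1669264000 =7284.48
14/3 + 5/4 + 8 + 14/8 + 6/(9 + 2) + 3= 634/33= 19.21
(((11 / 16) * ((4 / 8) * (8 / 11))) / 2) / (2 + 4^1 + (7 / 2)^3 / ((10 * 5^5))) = 31250 / 1500343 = 0.02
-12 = -12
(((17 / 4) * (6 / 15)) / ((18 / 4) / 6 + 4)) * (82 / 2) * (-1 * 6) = -8364 / 95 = -88.04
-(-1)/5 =1/5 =0.20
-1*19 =-19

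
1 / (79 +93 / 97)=97 / 7756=0.01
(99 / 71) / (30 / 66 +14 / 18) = 9801 / 8662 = 1.13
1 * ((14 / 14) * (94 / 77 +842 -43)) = 61617 / 77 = 800.22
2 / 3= 0.67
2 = 2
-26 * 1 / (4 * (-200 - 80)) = 13 / 560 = 0.02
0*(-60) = 0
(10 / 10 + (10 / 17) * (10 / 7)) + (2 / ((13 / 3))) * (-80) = -54273 / 1547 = -35.08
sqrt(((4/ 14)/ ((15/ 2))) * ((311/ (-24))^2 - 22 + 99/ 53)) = sqrt(25107170865)/ 66780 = 2.37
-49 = -49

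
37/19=1.95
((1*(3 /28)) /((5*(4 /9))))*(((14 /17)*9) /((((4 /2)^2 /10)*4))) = 243 /1088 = 0.22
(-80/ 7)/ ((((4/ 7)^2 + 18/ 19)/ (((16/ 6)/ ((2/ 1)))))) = -21280/ 1779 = -11.96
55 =55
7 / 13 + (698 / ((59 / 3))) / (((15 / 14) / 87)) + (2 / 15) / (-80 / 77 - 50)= 65164432256 / 22607325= 2882.45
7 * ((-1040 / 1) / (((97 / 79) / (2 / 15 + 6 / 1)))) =-10582208 / 291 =-36364.98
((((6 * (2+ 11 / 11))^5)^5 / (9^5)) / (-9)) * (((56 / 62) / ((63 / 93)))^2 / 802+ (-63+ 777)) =-12977812749606230797648656334848 / 401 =-32363622816973144133787170000.00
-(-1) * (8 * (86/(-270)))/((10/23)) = -3956/675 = -5.86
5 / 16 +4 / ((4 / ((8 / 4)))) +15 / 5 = 85 / 16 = 5.31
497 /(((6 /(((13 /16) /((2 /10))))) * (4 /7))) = 226135 /384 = 588.89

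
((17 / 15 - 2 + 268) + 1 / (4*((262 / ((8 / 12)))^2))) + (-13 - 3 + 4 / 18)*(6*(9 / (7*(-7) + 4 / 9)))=384285382813 / 1349884260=284.68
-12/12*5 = -5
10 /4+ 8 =21 /2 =10.50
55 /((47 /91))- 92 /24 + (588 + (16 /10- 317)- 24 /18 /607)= 321168497 /855870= 375.25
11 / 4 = 2.75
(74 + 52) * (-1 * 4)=-504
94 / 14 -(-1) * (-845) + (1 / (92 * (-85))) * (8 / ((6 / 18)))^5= -1856.52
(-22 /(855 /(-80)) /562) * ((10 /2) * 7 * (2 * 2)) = 24640 /48051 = 0.51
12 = 12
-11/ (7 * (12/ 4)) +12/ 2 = 115/ 21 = 5.48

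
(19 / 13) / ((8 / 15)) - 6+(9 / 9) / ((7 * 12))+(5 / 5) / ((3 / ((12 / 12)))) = -2.91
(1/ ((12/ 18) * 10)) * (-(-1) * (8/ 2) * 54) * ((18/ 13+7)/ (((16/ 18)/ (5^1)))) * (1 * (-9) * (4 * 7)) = -5006043/ 13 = -385080.23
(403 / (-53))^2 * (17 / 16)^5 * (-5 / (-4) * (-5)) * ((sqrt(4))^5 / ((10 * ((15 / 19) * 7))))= -4381353554747 / 15463612416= -283.33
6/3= 2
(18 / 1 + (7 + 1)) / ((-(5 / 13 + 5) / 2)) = -9.66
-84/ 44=-21/ 11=-1.91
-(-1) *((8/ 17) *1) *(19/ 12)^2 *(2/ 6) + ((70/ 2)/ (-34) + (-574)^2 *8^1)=1209835580/ 459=2635807.36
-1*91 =-91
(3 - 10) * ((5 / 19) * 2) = -70 / 19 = -3.68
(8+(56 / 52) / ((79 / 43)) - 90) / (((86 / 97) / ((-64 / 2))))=129765824 / 44161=2938.47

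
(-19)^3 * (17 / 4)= -116603 / 4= -29150.75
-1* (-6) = 6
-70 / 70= -1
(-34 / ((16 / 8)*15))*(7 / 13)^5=-285719 / 5569395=-0.05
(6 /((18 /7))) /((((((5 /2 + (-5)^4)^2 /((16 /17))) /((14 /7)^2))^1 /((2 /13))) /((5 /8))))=448 /208848315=0.00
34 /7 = 4.86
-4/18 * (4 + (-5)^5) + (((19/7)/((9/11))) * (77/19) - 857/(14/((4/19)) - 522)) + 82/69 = 44634281/62859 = 710.07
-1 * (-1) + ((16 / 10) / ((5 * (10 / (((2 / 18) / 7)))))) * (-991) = 0.50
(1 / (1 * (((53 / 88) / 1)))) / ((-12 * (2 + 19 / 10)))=-220 / 6201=-0.04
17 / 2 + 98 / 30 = 11.77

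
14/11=1.27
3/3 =1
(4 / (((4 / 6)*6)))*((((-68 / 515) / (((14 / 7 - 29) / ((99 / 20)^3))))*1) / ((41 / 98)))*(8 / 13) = 29935521 / 34311875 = 0.87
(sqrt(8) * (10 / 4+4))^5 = 1485172 * sqrt(2) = 2100350.38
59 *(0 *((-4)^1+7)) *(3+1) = 0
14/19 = 0.74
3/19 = 0.16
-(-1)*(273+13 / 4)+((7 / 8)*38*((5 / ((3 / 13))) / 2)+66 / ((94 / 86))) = 696.84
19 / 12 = 1.58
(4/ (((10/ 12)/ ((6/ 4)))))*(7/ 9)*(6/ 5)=168/ 25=6.72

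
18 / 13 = 1.38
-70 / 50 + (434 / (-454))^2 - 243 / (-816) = -13200931 / 70079440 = -0.19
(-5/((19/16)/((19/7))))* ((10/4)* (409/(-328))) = 10225/287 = 35.63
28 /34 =14 /17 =0.82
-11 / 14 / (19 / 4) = -22 / 133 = -0.17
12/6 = 2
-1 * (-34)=34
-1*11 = -11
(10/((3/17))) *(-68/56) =-1445/21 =-68.81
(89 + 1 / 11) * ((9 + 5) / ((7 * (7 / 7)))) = 178.18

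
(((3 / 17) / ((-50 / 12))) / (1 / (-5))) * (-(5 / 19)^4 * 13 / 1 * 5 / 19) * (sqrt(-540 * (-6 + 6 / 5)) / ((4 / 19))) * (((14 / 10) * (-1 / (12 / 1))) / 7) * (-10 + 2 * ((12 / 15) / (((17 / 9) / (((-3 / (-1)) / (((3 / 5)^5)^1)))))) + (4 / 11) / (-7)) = 649783875 * sqrt(2) / 2900033213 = 0.32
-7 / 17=-0.41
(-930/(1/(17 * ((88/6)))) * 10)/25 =-92752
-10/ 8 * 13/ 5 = -13/ 4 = -3.25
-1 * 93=-93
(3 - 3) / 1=0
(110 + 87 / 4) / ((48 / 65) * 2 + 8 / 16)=34255 / 514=66.64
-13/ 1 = -13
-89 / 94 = -0.95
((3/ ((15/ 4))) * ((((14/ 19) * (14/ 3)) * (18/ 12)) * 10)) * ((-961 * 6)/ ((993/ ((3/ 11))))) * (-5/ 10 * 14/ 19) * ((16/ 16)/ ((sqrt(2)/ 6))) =94931424 * sqrt(2)/ 1314401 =102.14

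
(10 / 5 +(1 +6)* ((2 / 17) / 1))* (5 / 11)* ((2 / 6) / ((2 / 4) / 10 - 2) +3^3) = 251120 / 7293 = 34.43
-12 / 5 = -2.40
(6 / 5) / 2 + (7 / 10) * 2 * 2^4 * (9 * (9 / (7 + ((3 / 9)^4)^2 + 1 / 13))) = 775588971 / 3018125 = 256.98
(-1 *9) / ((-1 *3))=3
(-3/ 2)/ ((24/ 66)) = -33/ 8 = -4.12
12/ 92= 3/ 23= 0.13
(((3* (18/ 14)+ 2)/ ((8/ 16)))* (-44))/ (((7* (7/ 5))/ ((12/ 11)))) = -19680/ 343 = -57.38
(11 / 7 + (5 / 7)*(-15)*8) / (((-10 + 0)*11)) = 589 / 770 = 0.76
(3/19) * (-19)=-3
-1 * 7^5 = -16807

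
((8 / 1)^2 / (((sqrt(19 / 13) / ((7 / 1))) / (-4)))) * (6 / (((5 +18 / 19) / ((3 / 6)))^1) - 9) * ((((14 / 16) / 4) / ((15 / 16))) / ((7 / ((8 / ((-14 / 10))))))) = -327680 * sqrt(247) / 2147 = -2398.65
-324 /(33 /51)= -5508 /11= -500.73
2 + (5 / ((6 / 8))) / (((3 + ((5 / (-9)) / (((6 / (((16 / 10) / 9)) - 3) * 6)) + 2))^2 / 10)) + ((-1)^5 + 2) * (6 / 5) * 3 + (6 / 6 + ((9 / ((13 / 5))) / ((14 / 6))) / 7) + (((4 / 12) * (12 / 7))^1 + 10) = 20.05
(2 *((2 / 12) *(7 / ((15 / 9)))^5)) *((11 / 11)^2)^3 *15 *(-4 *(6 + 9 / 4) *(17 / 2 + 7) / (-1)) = 4178035323 / 1250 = 3342428.26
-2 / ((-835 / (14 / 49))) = 4 / 5845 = 0.00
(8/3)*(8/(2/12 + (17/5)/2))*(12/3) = 45.71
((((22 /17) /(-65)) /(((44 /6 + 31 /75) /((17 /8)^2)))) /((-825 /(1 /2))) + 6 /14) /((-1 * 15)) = -1035857 /36254400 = -0.03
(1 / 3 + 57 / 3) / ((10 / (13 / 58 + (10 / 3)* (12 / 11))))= 821 / 110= 7.46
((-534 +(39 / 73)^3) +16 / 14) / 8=-1450618177 / 21784952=-66.59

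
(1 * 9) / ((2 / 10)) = 45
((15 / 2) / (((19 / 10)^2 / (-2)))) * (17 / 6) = -4250 / 361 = -11.77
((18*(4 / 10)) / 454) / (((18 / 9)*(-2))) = -9 / 2270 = -0.00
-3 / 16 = -0.19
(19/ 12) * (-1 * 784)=-3724/ 3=-1241.33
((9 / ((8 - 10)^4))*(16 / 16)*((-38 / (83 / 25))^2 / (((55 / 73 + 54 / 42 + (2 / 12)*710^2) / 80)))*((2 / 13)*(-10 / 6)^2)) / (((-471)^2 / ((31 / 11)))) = 893531406250 / 2345691709036279461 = 0.00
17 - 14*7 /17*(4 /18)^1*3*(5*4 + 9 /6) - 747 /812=-2755861 /41412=-66.55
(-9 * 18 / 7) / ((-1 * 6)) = 27 / 7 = 3.86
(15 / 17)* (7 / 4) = 105 / 68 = 1.54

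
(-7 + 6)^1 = -1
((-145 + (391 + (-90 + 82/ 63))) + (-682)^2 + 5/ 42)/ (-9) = -58625459/ 1134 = -51697.94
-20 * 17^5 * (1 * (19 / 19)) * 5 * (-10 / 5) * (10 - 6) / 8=141985700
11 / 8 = 1.38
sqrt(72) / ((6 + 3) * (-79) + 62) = -6 * sqrt(2) / 649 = -0.01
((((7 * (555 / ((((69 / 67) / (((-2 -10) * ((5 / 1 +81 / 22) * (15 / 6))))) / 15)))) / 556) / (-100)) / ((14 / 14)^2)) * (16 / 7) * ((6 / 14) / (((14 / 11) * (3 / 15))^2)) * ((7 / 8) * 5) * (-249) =-21884957510625 / 5012896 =-4365731.41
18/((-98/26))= -4.78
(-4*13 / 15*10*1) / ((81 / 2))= -208 / 243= -0.86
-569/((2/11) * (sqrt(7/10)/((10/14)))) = -31295 * sqrt(70)/98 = -2671.76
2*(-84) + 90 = -78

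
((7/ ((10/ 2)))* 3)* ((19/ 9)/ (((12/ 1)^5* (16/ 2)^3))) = 133/ 1911029760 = 0.00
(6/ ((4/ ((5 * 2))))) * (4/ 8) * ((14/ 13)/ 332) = 105/ 4316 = 0.02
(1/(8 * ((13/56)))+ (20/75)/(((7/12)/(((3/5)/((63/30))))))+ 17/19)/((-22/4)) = -189268/665665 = -0.28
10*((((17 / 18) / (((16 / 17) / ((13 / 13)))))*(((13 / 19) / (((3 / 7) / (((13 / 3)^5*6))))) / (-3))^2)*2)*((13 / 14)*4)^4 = 7692216002157558961960 / 84605938641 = 90918156877.82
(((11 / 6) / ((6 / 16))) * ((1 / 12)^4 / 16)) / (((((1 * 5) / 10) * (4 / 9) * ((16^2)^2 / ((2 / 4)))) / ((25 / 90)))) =55 / 391378894848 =0.00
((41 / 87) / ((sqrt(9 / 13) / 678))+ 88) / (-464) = -4633 * sqrt(13) / 20184 -11 / 58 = -1.02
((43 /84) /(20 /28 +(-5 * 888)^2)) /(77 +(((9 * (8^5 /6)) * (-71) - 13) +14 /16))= -86 /11557574640202455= -0.00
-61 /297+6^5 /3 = 769763 /297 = 2591.79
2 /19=0.11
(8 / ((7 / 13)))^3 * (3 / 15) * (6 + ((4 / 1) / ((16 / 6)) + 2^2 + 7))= 20809984 / 1715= 12134.10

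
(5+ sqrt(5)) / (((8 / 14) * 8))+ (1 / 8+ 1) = 2.71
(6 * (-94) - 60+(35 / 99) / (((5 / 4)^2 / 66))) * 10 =-18272 / 3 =-6090.67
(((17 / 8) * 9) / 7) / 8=153 / 448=0.34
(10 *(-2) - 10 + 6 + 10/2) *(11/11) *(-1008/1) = 19152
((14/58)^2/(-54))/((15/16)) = -392/340605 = -0.00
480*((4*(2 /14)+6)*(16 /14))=176640 /49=3604.90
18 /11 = 1.64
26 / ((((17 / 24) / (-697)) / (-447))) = 11436048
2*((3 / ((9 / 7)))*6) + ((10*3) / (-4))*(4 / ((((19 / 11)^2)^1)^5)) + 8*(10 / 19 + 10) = 687192048926798 / 6131066257801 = 112.08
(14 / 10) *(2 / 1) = 14 / 5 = 2.80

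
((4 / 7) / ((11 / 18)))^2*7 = 6.12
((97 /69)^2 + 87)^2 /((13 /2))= 358901030912 /294672573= 1217.97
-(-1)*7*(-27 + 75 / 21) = -164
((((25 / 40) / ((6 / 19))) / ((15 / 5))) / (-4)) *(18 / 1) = -2.97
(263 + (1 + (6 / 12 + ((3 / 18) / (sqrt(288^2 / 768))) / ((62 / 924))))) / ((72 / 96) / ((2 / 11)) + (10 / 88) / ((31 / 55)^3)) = 26908 * sqrt(3) / 928107 + 63037756 / 1134353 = 55.62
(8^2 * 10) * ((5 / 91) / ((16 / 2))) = 4.40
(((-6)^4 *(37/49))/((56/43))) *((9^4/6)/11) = 281840877/3773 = 74699.41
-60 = -60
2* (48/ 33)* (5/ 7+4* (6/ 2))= 2848/ 77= 36.99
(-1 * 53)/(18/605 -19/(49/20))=1571185/229018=6.86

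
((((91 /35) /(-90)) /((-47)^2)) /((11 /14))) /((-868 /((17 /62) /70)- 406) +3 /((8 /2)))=6188 /82534185689175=0.00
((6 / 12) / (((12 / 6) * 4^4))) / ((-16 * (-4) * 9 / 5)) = 5 / 589824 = 0.00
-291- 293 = -584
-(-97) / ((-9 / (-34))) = 3298 / 9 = 366.44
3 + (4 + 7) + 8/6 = 46/3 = 15.33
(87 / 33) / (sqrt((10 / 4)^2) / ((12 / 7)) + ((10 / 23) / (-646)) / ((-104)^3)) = 727025475072 / 402162080485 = 1.81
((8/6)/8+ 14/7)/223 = 13/1338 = 0.01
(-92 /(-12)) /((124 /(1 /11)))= 23 /4092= 0.01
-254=-254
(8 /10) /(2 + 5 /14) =56 /165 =0.34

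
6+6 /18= 19 /3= 6.33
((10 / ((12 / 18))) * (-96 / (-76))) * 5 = 1800 / 19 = 94.74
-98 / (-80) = 1.22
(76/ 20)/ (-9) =-19/ 45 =-0.42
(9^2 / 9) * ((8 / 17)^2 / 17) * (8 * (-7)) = -32256 / 4913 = -6.57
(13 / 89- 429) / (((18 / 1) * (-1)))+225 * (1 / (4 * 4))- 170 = -1693151 / 12816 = -132.11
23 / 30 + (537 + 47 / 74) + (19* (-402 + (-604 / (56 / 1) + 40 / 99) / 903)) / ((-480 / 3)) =4342847122591 / 7409223360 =586.14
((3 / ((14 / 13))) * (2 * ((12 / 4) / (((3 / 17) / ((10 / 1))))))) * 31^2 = 6371430 / 7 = 910204.29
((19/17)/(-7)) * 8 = -152/119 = -1.28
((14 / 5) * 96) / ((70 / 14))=1344 / 25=53.76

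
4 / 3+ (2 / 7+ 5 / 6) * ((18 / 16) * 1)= 871 / 336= 2.59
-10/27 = -0.37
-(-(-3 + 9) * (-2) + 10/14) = -89/7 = -12.71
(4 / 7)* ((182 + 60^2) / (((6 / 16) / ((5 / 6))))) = 302560 / 63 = 4802.54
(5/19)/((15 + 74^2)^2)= 5/572870539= 0.00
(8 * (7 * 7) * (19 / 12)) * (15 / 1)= 9310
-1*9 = -9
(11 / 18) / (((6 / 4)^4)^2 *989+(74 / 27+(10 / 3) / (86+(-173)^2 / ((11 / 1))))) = 0.00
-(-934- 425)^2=-1846881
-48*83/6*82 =-54448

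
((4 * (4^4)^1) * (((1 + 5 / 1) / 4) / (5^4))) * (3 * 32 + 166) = 402432 / 625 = 643.89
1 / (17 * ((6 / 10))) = 5 / 51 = 0.10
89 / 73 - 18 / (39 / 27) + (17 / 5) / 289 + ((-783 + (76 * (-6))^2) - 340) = 16681664729 / 80665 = 206801.77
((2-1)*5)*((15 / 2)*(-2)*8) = -600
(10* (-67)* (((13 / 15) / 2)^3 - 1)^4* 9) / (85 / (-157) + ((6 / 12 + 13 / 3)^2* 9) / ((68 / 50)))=-1010102455548579905789 / 36237633187500000000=-27.87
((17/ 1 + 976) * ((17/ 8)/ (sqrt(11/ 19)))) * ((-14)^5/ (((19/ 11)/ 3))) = -3404627604 * sqrt(209)/ 19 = -2590533173.54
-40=-40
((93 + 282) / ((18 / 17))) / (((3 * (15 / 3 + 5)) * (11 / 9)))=425 / 44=9.66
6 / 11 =0.55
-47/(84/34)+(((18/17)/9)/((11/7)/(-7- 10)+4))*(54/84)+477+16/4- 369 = 605401/6510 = 93.00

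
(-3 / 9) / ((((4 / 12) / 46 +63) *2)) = -23 / 8695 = -0.00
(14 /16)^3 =343 /512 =0.67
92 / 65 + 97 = 6397 / 65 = 98.42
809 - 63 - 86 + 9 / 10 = 6609 / 10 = 660.90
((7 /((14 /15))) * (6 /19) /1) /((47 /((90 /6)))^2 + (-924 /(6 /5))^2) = 10125 /2534689471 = 0.00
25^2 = 625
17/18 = 0.94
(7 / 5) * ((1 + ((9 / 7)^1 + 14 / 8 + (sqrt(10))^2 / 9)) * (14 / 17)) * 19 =172501 / 1530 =112.75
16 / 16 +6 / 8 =7 / 4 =1.75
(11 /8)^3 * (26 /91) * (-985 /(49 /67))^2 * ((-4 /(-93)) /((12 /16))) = 5796957573275 /75026448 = 77265.52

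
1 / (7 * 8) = 1 / 56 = 0.02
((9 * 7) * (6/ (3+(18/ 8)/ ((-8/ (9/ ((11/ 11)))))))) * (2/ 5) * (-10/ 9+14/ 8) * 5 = 5152/ 5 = 1030.40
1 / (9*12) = 1 / 108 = 0.01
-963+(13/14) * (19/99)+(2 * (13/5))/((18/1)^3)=-1080920509/1122660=-962.82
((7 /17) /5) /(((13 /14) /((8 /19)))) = 784 /20995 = 0.04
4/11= 0.36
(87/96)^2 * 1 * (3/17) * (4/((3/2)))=0.39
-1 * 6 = -6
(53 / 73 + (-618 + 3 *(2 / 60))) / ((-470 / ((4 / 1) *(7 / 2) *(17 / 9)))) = 17871301 / 514650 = 34.73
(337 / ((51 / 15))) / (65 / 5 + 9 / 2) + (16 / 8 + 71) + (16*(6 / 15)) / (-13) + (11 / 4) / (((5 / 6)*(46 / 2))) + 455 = 189758823 / 355810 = 533.32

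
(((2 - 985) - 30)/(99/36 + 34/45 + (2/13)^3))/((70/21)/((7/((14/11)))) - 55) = 2643966468/498201173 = 5.31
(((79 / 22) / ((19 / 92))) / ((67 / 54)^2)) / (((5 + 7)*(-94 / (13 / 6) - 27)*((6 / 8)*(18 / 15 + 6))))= -141726 / 57230261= -0.00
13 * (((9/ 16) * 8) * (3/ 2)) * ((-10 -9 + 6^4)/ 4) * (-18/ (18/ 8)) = -448227/ 2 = -224113.50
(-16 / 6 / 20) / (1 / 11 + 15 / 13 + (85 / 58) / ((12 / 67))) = -66352 / 4691365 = -0.01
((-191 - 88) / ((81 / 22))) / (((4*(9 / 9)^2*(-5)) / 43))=14663 / 90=162.92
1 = 1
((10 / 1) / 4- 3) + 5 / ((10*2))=-1 / 4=-0.25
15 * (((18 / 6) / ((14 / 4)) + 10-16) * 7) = -540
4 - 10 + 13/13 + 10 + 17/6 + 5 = 77/6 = 12.83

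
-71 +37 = -34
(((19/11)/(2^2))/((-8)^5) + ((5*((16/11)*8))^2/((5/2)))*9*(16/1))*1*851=165930652.55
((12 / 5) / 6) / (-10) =-1 / 25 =-0.04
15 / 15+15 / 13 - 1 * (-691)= 9011 / 13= 693.15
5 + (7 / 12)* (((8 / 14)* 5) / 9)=140 / 27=5.19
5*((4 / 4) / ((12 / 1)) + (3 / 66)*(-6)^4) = 38935 / 132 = 294.96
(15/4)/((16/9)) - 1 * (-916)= 58759/64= 918.11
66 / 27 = 22 / 9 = 2.44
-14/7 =-2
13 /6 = 2.17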